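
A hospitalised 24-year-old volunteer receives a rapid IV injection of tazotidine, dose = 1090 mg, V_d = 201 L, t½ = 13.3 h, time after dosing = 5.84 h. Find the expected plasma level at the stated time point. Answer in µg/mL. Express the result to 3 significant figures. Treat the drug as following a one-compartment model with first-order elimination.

4.00 µg/mL

C₀ = Dose / Vd = 1090 / 201 = 5.423 mg/L
k = ln2 / t½ = 0.693147 / 13.3 = 0.05212 h⁻¹
C = C₀ · e^(−k·t) = 5.423 × e^(−0.05212 × 5.84)
  = 5.423 × 0.7376 = 4.000 mg/L
(4.000 mg/L = 4.000 µg/mL)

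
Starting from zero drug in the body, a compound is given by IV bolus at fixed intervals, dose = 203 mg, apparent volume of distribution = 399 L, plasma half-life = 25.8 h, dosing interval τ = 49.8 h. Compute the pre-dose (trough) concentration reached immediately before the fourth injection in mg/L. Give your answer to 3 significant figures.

C₀ per dose = Dose / Vd = 203 / 399 = 0.5088 mg/L
k = ln2 / t½ = 0.693147 / 25.8 = 0.02687 h⁻¹
Fraction remaining after one interval: r = e^(−kτ) = e^(−0.02687 × 49.8) = 0.2623
Before dose 4, 3 doses have been given (aged 1τ, 2τ, 3τ).
C_trough = C₀ × (r + r² + … + r^3) = C₀ × r(1−r^3)/(1−r)
        = 0.5088 × 0.2623 × (1 − 0.01805) / (1 − 0.2623) = 0.1776 mg/L

0.178 mg/L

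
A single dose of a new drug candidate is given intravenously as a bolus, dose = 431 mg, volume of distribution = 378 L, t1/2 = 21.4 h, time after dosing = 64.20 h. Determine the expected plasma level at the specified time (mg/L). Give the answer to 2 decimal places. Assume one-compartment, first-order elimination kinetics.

C₀ = Dose / Vd = 431.0 / 378 = 1.140 mg/L
k = ln2 / t½ = 0.693147 / 21.4 = 0.03239 h⁻¹
t / t½ = 64.20 / 21.4 = 3 half-lives
C = C₀ × (1/2)^3 = 1.140 × 0.1250 = 0.1425 mg/L

0.14 mg/L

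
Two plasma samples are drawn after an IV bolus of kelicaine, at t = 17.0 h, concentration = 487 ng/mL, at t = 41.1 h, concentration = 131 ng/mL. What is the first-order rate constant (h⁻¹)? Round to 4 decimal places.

k = ln(C₁/C₂) / (t₂ − t₁) = ln(487/131) / (41.1 − 17.0)
  = 1.313 / 24.10 = 0.05448 h⁻¹

0.0545 h⁻¹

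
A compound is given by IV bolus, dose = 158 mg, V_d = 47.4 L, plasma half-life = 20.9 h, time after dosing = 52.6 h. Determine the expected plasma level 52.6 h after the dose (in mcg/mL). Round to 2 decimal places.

C₀ = Dose / Vd = 158.0 / 47.4 = 3.333 mg/L
k = ln2 / t½ = 0.693147 / 20.9 = 0.03316 h⁻¹
C = C₀ · e^(−k·t) = 3.333 × e^(−0.03316 × 52.6)
  = 3.333 × 0.1748 = 0.5826 mg/L
(0.5826 mg/L = 0.5826 mcg/mL)

0.58 mcg/mL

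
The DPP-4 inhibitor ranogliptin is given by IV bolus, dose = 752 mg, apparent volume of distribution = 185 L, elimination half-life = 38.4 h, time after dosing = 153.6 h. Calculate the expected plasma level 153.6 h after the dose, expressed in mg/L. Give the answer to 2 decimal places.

C₀ = Dose / Vd = 752.0 / 185 = 4.065 mg/L
k = ln2 / t½ = 0.693147 / 38.4 = 0.01805 h⁻¹
t / t½ = 153.6 / 38.4 = 4 half-lives
C = C₀ × (1/2)^4 = 4.065 × 0.06250 = 0.2541 mg/L

0.25 mg/L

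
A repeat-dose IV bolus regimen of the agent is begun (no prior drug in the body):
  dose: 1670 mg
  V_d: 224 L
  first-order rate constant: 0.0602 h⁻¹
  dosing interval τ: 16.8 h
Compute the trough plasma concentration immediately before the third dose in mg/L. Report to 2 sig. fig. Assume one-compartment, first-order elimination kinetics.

3.7 mg/L

C₀ per dose = Dose / Vd = 1670 / 224 = 7.455 mg/L
Fraction remaining after one interval: r = e^(−kτ) = e^(−0.06020 × 16.8) = 0.3637
Before dose 3, 2 doses have been given (aged 1τ, 2τ).
C_trough = C₀ × (r + r²) = 7.455 × (0.3637 + 0.1323) = 3.698 mg/L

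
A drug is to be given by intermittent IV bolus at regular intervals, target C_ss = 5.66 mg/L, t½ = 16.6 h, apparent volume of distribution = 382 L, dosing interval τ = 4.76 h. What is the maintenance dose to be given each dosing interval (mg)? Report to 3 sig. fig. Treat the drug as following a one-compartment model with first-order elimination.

430 mg

k = ln2 / t½ = 0.693147 / 16.6 = 0.04176 h⁻¹
CL = k × Vd = 0.04176 × 382 = 15.95 L/h
At steady state, Dose/τ = Css × CL.
Dose = Css × CL × τ = 5.66 × 15.95 × 4.76 = 429.7 mg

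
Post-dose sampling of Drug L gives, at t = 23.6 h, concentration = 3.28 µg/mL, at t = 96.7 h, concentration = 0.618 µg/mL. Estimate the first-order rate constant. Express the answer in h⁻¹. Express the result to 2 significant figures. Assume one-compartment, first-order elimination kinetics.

k = ln(C₁/C₂) / (t₂ − t₁) = ln(3.28/0.618) / (96.7 − 23.6)
  = 1.669 / 73.10 = 0.02283 h⁻¹

0.023 h⁻¹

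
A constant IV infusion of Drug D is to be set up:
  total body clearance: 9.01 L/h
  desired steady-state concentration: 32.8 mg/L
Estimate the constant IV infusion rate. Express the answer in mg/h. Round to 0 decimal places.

At steady state, infusion rate R₀ = Css × CL = 32.8 × 9.010 = 295.5 mg/h

296 mg/h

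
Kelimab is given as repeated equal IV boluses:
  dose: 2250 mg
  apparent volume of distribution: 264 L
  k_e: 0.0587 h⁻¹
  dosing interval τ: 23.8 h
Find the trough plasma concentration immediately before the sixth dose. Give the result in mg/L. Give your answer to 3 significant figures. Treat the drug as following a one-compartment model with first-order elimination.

2.80 mg/L

C₀ per dose = Dose / Vd = 2250 / 264 = 8.523 mg/L
Fraction remaining after one interval: r = e^(−kτ) = e^(−0.05870 × 23.8) = 0.2473
Before dose 6, 5 doses have been given (aged 1τ, 2τ, 3τ, 4τ, 5τ).
C_trough = C₀ × (r + r² + … + r^5) = C₀ × r(1−r^5)/(1−r)
        = 8.523 × 0.2473 × (1 − 0.0009250) / (1 − 0.2473) = 2.798 mg/L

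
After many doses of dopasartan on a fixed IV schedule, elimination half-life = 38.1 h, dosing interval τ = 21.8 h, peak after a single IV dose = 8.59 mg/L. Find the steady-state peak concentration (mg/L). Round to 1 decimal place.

k = ln2 / t½ = 0.693147 / 38.1 = 0.01819 h⁻¹
e^(−kτ) = e^(−0.01819 × 21.8) = 0.6726
Accumulation ratio R = 1 / (1 − e^(−kτ)) = 1 / (1 − 0.6726) = 3.054
Steady-state peak = C₀ × R = 8.59 × 3.054 = 26.23 mg/L

26.2 mg/L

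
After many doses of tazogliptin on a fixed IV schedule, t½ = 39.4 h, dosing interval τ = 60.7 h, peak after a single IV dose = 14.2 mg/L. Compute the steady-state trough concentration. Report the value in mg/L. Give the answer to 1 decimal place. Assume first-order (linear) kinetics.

k = ln2 / t½ = 0.693147 / 39.4 = 0.01759 h⁻¹
e^(−kτ) = e^(−0.01759 × 60.7) = 0.3438
Accumulation ratio R = 1 / (1 − e^(−kτ)) = 1 / (1 − 0.3438) = 1.524
Steady-state trough = C₀ × R × e^(−kτ) = 14.2 × 1.524 × 0.3438 = 7.440 mg/L

7.4 mg/L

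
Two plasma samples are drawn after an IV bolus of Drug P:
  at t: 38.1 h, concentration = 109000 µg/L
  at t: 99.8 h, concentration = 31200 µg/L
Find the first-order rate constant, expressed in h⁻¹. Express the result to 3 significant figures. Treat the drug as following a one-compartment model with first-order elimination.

0.0203 h⁻¹

k = ln(C₁/C₂) / (t₂ − t₁) = ln(109000/31200) / (99.8 − 38.1)
  = 1.251 / 61.70 = 0.02028 h⁻¹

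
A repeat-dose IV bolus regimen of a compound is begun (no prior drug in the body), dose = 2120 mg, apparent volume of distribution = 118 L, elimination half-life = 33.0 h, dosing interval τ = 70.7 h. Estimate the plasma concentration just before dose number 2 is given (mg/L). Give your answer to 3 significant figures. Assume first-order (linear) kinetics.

C₀ per dose = Dose / Vd = 2120 / 118 = 17.97 mg/L
k = ln2 / t½ = 0.693147 / 33.0 = 0.02100 h⁻¹
Fraction remaining after one interval: r = e^(−kτ) = e^(−0.02100 × 70.7) = 0.2266
Before dose 2, 1 dose has been given (aged 1τ).
C_trough = C₀ × r = 17.97 × 0.2266 = 4.072 mg/L

4.07 mg/L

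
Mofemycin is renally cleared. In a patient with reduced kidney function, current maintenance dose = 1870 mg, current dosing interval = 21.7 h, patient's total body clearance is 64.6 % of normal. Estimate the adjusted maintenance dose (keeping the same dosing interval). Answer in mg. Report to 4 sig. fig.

1208 mg

To keep the same average steady-state level, dosing rate must scale with clearance.
CL ratio = 64.6 / 100 = 0.6460
New dose (same interval) = 1870 × 0.6460 = 1208 mg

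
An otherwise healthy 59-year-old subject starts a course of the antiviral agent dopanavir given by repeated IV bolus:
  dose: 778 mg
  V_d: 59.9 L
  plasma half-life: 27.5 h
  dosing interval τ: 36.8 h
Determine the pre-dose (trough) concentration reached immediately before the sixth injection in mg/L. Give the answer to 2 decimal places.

8.42 mg/L

C₀ per dose = Dose / Vd = 778 / 59.9 = 12.99 mg/L
k = ln2 / t½ = 0.693147 / 27.5 = 0.02521 h⁻¹
Fraction remaining after one interval: r = e^(−kτ) = e^(−0.02521 × 36.8) = 0.3955
Before dose 6, 5 doses have been given (aged 1τ, 2τ, 3τ, 4τ, 5τ).
C_trough = C₀ × (r + r² + … + r^5) = C₀ × r(1−r^5)/(1−r)
        = 12.99 × 0.3955 × (1 − 0.009677) / (1 − 0.3955) = 8.417 mg/L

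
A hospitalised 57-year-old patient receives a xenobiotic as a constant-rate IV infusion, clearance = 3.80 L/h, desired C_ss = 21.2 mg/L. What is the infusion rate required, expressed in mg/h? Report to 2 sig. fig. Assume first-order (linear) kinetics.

81 mg/h

At steady state, infusion rate R₀ = Css × CL = 21.2 × 3.800 = 80.56 mg/h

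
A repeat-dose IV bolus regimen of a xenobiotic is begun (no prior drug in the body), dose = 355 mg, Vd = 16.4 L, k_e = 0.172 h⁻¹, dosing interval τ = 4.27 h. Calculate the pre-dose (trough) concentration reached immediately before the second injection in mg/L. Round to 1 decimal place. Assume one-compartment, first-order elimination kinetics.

C₀ per dose = Dose / Vd = 355 / 16.4 = 21.65 mg/L
Fraction remaining after one interval: r = e^(−kτ) = e^(−0.1720 × 4.27) = 0.4798
Before dose 2, 1 dose has been given (aged 1τ).
C_trough = C₀ × r = 21.65 × 0.4798 = 10.39 mg/L

10.4 mg/L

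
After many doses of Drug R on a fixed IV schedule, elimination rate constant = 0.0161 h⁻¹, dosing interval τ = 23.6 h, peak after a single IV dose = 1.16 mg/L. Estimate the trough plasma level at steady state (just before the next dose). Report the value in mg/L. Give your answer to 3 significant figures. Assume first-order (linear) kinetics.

2.51 mg/L

e^(−kτ) = e^(−0.01610 × 23.6) = 0.6839
Accumulation ratio R = 1 / (1 − e^(−kτ)) = 1 / (1 − 0.6839) = 3.164
Steady-state trough = C₀ × R × e^(−kτ) = 1.16 × 3.164 × 0.6839 = 2.510 mg/L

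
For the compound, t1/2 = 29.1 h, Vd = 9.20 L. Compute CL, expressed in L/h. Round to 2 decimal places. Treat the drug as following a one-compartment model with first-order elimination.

k = ln2 / t½ = 0.693147 / 29.1 = 0.02382 h⁻¹
CL = k × Vd = 0.02382 × 9.20 = 0.2191 L/h

0.22 L/h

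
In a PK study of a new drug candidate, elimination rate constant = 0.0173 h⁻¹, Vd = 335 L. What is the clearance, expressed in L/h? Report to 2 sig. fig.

CL = k × Vd = 0.0173 × 335 = 5.796 L/h

5.8 L/h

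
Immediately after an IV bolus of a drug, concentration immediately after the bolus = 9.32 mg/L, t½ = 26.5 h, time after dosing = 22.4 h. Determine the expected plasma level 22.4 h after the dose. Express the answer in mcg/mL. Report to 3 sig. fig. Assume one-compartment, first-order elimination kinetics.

k = ln2 / t½ = 0.693147 / 26.5 = 0.02616 h⁻¹
C = C₀ · e^(−k·t) = 9.320 × e^(−0.02616 × 22.4)
  = 9.320 × 0.5566 = 5.188 mg/L
(5.188 mg/L = 5.188 mcg/mL)

5.19 mcg/mL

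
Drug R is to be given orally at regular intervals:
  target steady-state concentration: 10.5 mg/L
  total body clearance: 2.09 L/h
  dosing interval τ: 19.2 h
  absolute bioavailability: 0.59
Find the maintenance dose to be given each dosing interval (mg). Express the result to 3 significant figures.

At steady state, F × (Dose/τ) = Css × CL.
Dose = Css × CL × τ / F = 10.5 × 2.090 × 19.2 / 0.59 = 714.1 mg

714 mg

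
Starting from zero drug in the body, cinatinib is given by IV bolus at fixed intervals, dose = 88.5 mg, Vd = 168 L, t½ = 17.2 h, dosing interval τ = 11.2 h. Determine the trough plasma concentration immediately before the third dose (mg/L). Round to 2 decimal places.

C₀ per dose = Dose / Vd = 88.5 / 168 = 0.5268 mg/L
k = ln2 / t½ = 0.693147 / 17.2 = 0.04030 h⁻¹
Fraction remaining after one interval: r = e^(−kτ) = e^(−0.04030 × 11.2) = 0.6368
Before dose 3, 2 doses have been given (aged 1τ, 2τ).
C_trough = C₀ × (r + r²) = 0.5268 × (0.6368 + 0.4055) = 0.5491 mg/L

0.55 mg/L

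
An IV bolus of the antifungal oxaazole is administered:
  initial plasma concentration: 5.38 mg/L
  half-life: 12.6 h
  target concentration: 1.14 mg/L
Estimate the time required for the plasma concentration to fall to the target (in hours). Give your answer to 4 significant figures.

28.21 h

k = ln2 / t½ = 0.693147 / 12.6 = 0.05501 h⁻¹
t = ln(C₀ / C) / k = ln(5.380 / 1.14) / 0.05501
  = ln(4.719) / 0.05501 = 1.552 / 0.05501 = 28.21 h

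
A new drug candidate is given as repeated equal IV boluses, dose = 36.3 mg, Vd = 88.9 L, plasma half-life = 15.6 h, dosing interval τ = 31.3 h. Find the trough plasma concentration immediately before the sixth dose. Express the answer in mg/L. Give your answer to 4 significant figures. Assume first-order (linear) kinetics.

0.1352 mg/L

C₀ per dose = Dose / Vd = 36.3 / 88.9 = 0.4083 mg/L
k = ln2 / t½ = 0.693147 / 15.6 = 0.04443 h⁻¹
Fraction remaining after one interval: r = e^(−kτ) = e^(−0.04443 × 31.3) = 0.2489
Before dose 6, 5 doses have been given (aged 1τ, 2τ, 3τ, 4τ, 5τ).
C_trough = C₀ × (r + r² + … + r^5) = C₀ × r(1−r^5)/(1−r)
        = 0.4083 × 0.2489 × (1 − 0.0009553) / (1 − 0.2489) = 0.1352 mg/L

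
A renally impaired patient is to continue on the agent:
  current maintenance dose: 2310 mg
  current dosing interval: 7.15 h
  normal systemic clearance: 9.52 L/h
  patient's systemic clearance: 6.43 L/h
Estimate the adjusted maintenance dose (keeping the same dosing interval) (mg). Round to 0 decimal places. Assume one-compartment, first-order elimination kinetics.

To keep the same average steady-state level, dosing rate must scale with clearance.
CL ratio = 6.43 / 9.52 = 0.6754
New dose (same interval) = 2310 × 0.6754 = 1560 mg

1560 mg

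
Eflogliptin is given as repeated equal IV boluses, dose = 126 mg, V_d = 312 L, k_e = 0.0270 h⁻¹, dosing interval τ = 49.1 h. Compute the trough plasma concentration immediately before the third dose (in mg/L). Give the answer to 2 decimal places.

0.14 mg/L

C₀ per dose = Dose / Vd = 126 / 312 = 0.4038 mg/L
Fraction remaining after one interval: r = e^(−kτ) = e^(−0.02700 × 49.1) = 0.2656
Before dose 3, 2 doses have been given (aged 1τ, 2τ).
C_trough = C₀ × (r + r²) = 0.4038 × (0.2656 + 0.07054) = 0.1357 mg/L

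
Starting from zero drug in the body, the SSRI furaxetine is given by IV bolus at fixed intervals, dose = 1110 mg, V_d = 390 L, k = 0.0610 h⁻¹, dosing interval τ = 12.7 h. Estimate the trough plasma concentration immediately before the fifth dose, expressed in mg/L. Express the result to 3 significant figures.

C₀ per dose = Dose / Vd = 1110 / 390 = 2.846 mg/L
Fraction remaining after one interval: r = e^(−kτ) = e^(−0.06100 × 12.7) = 0.4608
Before dose 5, 4 doses have been given (aged 1τ, 2τ, 3τ, 4τ).
C_trough = C₀ × (r + r² + … + r^4) = C₀ × r(1−r^4)/(1−r)
        = 2.846 × 0.4608 × (1 − 0.04509) / (1 − 0.4608) = 2.323 mg/L

2.32 mg/L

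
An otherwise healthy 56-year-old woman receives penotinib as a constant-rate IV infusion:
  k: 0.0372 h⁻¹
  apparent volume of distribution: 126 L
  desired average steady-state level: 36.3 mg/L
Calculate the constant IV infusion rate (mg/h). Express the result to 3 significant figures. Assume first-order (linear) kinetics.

170 mg/h

CL = k × Vd = 0.03720 × 126 = 4.687 L/h
At steady state, infusion rate R₀ = Css × CL = 36.3 × 4.687 = 170.1 mg/h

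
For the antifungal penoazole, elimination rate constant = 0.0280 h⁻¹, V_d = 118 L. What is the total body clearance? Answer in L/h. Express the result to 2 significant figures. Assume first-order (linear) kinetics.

CL = k × Vd = 0.0280 × 118 = 3.304 L/h

3.3 L/h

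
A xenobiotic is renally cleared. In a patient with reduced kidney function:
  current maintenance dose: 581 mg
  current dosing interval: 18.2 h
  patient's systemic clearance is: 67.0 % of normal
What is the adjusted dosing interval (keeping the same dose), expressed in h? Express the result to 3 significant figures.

To keep the same average steady-state level, dosing rate must scale with clearance.
CL ratio = 67.0 / 100 = 0.6700
New interval (same dose) = 18.2 / 0.6700 = 27.16 h

27.2 h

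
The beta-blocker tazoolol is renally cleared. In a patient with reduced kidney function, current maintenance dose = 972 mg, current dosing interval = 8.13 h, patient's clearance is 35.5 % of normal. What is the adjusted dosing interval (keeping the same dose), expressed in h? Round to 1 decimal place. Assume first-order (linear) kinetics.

To keep the same average steady-state level, dosing rate must scale with clearance.
CL ratio = 35.5 / 100 = 0.3550
New interval (same dose) = 8.13 / 0.3550 = 22.90 h

22.9 h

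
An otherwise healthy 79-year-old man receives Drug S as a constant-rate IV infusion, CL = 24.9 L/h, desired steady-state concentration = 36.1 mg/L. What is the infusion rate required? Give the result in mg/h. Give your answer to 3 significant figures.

899 mg/h

At steady state, infusion rate R₀ = Css × CL = 36.1 × 24.90 = 898.9 mg/h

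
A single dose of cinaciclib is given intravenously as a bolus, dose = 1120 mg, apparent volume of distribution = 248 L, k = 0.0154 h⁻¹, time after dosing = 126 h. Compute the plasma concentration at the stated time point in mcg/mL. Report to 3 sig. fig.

C₀ = Dose / Vd = 1120 / 248 = 4.516 mg/L
C = C₀ · e^(−k·t) = 4.516 × e^(−0.01540 × 126)
  = 4.516 × 0.1436 = 0.6485 mg/L
(0.6485 mg/L = 0.6485 mcg/mL)

0.649 mcg/mL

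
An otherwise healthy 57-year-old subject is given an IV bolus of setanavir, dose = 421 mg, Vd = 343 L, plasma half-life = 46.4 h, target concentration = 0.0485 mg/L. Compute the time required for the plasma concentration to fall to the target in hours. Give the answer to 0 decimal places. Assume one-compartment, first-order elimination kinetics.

C₀ = Dose / Vd = 421.0 / 343 = 1.227 mg/L
k = ln2 / t½ = 0.693147 / 46.4 = 0.01494 h⁻¹
t = ln(C₀ / C) / k = ln(1.227 / 0.0485) / 0.01494
  = ln(25.30) / 0.01494 = 3.231 / 0.01494 = 216.3 h

216 h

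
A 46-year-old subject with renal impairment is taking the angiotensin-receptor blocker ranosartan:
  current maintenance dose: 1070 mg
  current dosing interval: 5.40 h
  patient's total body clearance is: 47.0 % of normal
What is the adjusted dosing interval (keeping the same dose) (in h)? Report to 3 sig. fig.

11.5 h

To keep the same average steady-state level, dosing rate must scale with clearance.
CL ratio = 47.0 / 100 = 0.4700
New interval (same dose) = 5.40 / 0.4700 = 11.49 h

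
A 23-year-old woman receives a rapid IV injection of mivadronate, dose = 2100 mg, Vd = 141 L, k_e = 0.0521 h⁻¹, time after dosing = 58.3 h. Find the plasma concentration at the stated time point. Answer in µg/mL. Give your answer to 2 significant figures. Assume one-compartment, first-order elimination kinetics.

C₀ = Dose / Vd = 2100 / 141 = 14.89 mg/L
C = C₀ · e^(−k·t) = 14.89 × e^(−0.05210 × 58.3)
  = 14.89 × 0.04796 = 0.7141 mg/L
(0.7141 mg/L = 0.7141 µg/mL)

0.71 µg/mL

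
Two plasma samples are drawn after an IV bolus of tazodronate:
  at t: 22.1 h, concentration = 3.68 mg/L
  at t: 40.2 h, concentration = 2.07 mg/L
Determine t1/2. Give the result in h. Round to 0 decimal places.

k = ln(C₁/C₂) / (t₂ − t₁) = ln(3.68/2.07) / (40.2 − 22.1)
  = 0.5754 / 18.10 = 0.03179 h⁻¹
t½ = ln2 / k = 0.693147 / 0.03179 = 21.80 h

22 h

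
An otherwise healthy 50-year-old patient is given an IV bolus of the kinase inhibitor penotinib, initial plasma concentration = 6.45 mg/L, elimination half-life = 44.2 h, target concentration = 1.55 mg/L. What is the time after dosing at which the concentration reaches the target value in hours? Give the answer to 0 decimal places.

k = ln2 / t½ = 0.693147 / 44.2 = 0.01568 h⁻¹
t = ln(C₀ / C) / k = ln(6.450 / 1.55) / 0.01568
  = ln(4.161) / 0.01568 = 1.426 / 0.01568 = 90.94 h

91 h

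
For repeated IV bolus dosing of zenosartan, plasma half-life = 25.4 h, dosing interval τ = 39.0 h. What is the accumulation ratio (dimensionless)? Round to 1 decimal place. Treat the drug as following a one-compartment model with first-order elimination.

1.5

k = ln2 / t½ = 0.693147 / 25.4 = 0.02729 h⁻¹
e^(−kτ) = e^(−0.02729 × 39.0) = 0.3450
Accumulation ratio R = 1 / (1 − e^(−kτ)) = 1 / (1 − 0.3450) = 1.527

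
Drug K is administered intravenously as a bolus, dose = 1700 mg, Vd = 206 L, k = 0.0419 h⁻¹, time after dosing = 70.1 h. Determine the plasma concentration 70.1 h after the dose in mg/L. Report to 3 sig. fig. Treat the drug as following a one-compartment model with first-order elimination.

C₀ = Dose / Vd = 1700 / 206 = 8.252 mg/L
C = C₀ · e^(−k·t) = 8.252 × e^(−0.04190 × 70.1)
  = 8.252 × 0.05301 = 0.4374 mg/L

0.437 mg/L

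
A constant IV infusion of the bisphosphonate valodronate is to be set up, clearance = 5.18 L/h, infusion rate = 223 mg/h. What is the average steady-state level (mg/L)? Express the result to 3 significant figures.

At steady state Css = R₀ / CL = 223 / 5.180 = 43.05 mg/L

43.1 mg/L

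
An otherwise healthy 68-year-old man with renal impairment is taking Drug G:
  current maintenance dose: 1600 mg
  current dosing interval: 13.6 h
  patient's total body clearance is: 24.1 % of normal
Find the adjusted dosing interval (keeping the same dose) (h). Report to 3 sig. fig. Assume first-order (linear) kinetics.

56.4 h

To keep the same average steady-state level, dosing rate must scale with clearance.
CL ratio = 24.1 / 100 = 0.2410
New interval (same dose) = 13.6 / 0.2410 = 56.43 h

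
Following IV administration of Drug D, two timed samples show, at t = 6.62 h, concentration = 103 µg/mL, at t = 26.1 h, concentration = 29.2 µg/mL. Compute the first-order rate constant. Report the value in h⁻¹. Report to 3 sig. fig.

k = ln(C₁/C₂) / (t₂ − t₁) = ln(103/29.2) / (26.1 − 6.62)
  = 1.261 / 19.48 = 0.06473 h⁻¹

0.0647 h⁻¹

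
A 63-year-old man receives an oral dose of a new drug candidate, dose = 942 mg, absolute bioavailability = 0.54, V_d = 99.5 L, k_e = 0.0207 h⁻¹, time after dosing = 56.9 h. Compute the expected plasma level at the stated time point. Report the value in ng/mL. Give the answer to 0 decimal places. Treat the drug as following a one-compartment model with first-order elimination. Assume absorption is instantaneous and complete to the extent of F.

1574 ng/mL

Amount reaching circulation = F × Dose = 0.54 × 942.0 = 508.7 mg
C₀ = F·Dose / Vd = 508.7 / 99.5 = 5.113 mg/L
C = C₀ · e^(−k·t) = 5.113 × e^(−0.02070 × 56.9)
  = 5.113 × 0.3079 = 1.574 mg/L
Convert: 1.574 mg/L × 1000 = 1574 ng/mL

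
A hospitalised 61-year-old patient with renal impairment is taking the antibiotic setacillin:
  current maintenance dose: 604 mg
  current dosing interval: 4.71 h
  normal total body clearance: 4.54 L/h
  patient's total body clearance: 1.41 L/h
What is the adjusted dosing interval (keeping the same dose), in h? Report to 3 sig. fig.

15.2 h

To keep the same average steady-state level, dosing rate must scale with clearance.
CL ratio = 1.41 / 4.54 = 0.3106
New interval (same dose) = 4.71 / 0.3106 = 15.16 h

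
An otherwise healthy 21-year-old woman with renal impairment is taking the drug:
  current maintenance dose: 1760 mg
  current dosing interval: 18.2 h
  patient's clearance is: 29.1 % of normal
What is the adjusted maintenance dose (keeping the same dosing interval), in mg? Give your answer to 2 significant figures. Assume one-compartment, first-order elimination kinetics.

To keep the same average steady-state level, dosing rate must scale with clearance.
CL ratio = 29.1 / 100 = 0.2910
New dose (same interval) = 1760 × 0.2910 = 512.2 mg

510 mg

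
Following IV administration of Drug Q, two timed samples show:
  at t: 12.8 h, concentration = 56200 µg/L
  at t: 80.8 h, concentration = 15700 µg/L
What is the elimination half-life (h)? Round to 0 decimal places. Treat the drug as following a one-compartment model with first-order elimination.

37 h

k = ln(C₁/C₂) / (t₂ − t₁) = ln(56200/15700) / (80.8 − 12.8)
  = 1.275 / 68.00 = 0.01875 h⁻¹
t½ = ln2 / k = 0.693147 / 0.01875 = 36.97 h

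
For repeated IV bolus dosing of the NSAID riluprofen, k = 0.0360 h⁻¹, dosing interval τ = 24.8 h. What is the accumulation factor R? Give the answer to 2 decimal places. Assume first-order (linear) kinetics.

e^(−kτ) = e^(−0.03600 × 24.8) = 0.4095
Accumulation ratio R = 1 / (1 − e^(−kτ)) = 1 / (1 − 0.4095) = 1.693

1.69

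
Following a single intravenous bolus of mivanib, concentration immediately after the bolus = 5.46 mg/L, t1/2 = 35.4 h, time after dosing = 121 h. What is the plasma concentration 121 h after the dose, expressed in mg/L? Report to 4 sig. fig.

0.5108 mg/L

k = ln2 / t½ = 0.693147 / 35.4 = 0.01958 h⁻¹
C = C₀ · e^(−k·t) = 5.460 × e^(−0.01958 × 121)
  = 5.460 × 0.09356 = 0.5108 mg/L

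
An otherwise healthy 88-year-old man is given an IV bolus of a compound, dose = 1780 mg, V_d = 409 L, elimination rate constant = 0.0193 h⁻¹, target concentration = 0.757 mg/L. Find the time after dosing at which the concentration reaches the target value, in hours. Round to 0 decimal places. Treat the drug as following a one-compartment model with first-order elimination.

C₀ = Dose / Vd = 1780 / 409 = 4.352 mg/L
t = ln(C₀ / C) / k = ln(4.352 / 0.757) / 0.01930
  = ln(5.749) / 0.01930 = 1.749 / 0.01930 = 90.62 h

91 h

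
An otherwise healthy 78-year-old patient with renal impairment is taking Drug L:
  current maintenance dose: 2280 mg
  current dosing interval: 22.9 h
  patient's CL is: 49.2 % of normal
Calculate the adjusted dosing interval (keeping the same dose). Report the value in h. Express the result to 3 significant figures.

46.5 h

To keep the same average steady-state level, dosing rate must scale with clearance.
CL ratio = 49.2 / 100 = 0.4920
New interval (same dose) = 22.9 / 0.4920 = 46.54 h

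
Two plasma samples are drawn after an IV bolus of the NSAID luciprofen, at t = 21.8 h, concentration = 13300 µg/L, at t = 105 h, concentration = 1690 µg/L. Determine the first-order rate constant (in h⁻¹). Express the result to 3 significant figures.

0.0248 h⁻¹

k = ln(C₁/C₂) / (t₂ − t₁) = ln(13300/1690) / (105 − 21.8)
  = 2.063 / 83.20 = 0.02480 h⁻¹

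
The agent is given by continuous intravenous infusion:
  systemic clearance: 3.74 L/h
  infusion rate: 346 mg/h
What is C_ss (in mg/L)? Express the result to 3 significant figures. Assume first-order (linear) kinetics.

At steady state Css = R₀ / CL = 346 / 3.740 = 92.51 mg/L

92.5 mg/L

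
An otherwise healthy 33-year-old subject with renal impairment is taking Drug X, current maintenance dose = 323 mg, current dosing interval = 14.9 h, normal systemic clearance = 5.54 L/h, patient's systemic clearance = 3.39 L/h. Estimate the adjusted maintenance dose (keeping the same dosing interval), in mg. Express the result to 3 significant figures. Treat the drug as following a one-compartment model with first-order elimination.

To keep the same average steady-state level, dosing rate must scale with clearance.
CL ratio = 3.39 / 5.54 = 0.6119
New dose (same interval) = 323 × 0.6119 = 197.6 mg

198 mg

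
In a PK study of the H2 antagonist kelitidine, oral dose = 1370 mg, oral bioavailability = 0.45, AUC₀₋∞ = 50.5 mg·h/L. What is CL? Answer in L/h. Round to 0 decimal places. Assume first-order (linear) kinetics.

CL = F·Dose / AUC = 0.45 × 1370 / 50.5 = 12.21 L/h

12 L/h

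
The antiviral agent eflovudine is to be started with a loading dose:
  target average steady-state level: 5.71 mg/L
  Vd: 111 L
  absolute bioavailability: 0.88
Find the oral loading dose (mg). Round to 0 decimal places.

720 mg

LD = Css × Vd / F = 5.71 × 111 / 0.88 = 720.2 mg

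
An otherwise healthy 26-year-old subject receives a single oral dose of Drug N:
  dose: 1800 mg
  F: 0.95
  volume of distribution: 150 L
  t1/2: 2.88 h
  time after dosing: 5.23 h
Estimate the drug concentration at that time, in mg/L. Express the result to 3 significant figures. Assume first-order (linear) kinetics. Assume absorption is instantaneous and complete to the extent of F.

3.24 mg/L

Amount reaching circulation = F × Dose = 0.95 × 1800 = 1710 mg
C₀ = F·Dose / Vd = 1710 / 150 = 11.40 mg/L
k = ln2 / t½ = 0.693147 / 2.88 = 0.2407 h⁻¹
C = C₀ · e^(−k·t) = 11.40 × e^(−0.2407 × 5.23)
  = 11.40 × 0.2840 = 3.238 mg/L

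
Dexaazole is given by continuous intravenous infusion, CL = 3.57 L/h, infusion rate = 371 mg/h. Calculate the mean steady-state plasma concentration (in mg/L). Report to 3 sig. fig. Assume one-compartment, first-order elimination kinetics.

At steady state Css = R₀ / CL = 371 / 3.570 = 103.9 mg/L

104 mg/L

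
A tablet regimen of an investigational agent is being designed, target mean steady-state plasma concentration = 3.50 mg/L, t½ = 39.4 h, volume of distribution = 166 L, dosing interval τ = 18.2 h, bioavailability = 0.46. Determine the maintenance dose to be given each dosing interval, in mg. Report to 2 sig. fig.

k = ln2 / t½ = 0.693147 / 39.4 = 0.01759 h⁻¹
CL = k × Vd = 0.01759 × 166 = 2.920 L/h
At steady state, F × (Dose/τ) = Css × CL.
Dose = Css × CL × τ / F = 3.50 × 2.920 × 18.2 / 0.46 = 404.4 mg

400 mg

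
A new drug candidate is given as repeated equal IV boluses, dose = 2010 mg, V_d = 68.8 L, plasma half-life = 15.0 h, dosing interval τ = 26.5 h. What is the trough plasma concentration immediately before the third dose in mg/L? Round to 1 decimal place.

11.1 mg/L

C₀ per dose = Dose / Vd = 2010 / 68.8 = 29.22 mg/L
k = ln2 / t½ = 0.693147 / 15.0 = 0.04621 h⁻¹
Fraction remaining after one interval: r = e^(−kτ) = e^(−0.04621 × 26.5) = 0.2939
Before dose 3, 2 doses have been given (aged 1τ, 2τ).
C_trough = C₀ × (r + r²) = 29.22 × (0.2939 + 0.08638) = 11.11 mg/L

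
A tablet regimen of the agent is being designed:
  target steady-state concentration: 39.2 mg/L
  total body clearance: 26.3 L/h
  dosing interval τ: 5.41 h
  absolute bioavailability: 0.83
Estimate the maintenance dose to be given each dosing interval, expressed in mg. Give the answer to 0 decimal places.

At steady state, F × (Dose/τ) = Css × CL.
Dose = Css × CL × τ / F = 39.2 × 26.30 × 5.41 / 0.83 = 6720 mg

6720 mg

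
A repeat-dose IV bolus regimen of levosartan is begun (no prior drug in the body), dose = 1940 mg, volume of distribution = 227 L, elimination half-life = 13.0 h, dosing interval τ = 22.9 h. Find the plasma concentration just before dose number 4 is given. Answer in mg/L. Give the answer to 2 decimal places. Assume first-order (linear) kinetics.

3.48 mg/L

C₀ per dose = Dose / Vd = 1940 / 227 = 8.546 mg/L
k = ln2 / t½ = 0.693147 / 13.0 = 0.05332 h⁻¹
Fraction remaining after one interval: r = e^(−kτ) = e^(−0.05332 × 22.9) = 0.2949
Before dose 4, 3 doses have been given (aged 1τ, 2τ, 3τ).
C_trough = C₀ × (r + r² + … + r^3) = C₀ × r(1−r^3)/(1−r)
        = 8.546 × 0.2949 × (1 − 0.02565) / (1 − 0.2949) = 3.483 mg/L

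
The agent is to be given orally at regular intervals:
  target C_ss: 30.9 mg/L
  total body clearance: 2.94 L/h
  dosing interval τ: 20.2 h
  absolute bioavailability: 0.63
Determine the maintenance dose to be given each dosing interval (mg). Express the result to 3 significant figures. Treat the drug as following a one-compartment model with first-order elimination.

At steady state, F × (Dose/τ) = Css × CL.
Dose = Css × CL × τ / F = 30.9 × 2.940 × 20.2 / 0.63 = 2913 mg

2910 mg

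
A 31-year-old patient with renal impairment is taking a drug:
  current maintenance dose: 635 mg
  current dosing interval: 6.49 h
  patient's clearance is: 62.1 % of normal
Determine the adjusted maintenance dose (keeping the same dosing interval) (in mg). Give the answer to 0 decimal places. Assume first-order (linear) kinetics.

394 mg

To keep the same average steady-state level, dosing rate must scale with clearance.
CL ratio = 62.1 / 100 = 0.6210
New dose (same interval) = 635 × 0.6210 = 394.3 mg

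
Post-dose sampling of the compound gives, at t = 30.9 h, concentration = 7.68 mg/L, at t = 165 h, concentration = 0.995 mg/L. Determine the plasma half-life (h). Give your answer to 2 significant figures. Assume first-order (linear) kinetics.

45 h

k = ln(C₁/C₂) / (t₂ − t₁) = ln(7.68/0.995) / (165 − 30.9)
  = 2.044 / 134.1 = 0.01524 h⁻¹
t½ = ln2 / k = 0.693147 / 0.01524 = 45.48 h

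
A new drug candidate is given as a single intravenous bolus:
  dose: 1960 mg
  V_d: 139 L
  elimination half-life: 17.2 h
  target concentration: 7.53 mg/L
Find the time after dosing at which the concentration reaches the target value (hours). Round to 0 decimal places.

C₀ = Dose / Vd = 1960 / 139 = 14.10 mg/L
k = ln2 / t½ = 0.693147 / 17.2 = 0.04030 h⁻¹
t = ln(C₀ / C) / k = ln(14.10 / 7.53) / 0.04030
  = ln(1.873) / 0.04030 = 0.6275 / 0.04030 = 15.57 h

16 h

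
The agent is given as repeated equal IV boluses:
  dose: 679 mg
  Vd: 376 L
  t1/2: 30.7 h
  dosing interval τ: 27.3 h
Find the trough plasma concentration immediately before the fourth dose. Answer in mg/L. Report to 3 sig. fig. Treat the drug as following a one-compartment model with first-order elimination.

C₀ per dose = Dose / Vd = 679 / 376 = 1.806 mg/L
k = ln2 / t½ = 0.693147 / 30.7 = 0.02258 h⁻¹
Fraction remaining after one interval: r = e^(−kτ) = e^(−0.02258 × 27.3) = 0.5399
Before dose 4, 3 doses have been given (aged 1τ, 2τ, 3τ).
C_trough = C₀ × (r + r² + … + r^3) = C₀ × r(1−r^3)/(1−r)
        = 1.806 × 0.5399 × (1 − 0.1574) / (1 − 0.5399) = 1.786 mg/L

1.79 mg/L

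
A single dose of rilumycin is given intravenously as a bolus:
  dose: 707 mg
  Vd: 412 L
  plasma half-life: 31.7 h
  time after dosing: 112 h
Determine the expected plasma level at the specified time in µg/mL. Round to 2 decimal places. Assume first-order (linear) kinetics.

0.15 µg/mL

C₀ = Dose / Vd = 707.0 / 412 = 1.716 mg/L
k = ln2 / t½ = 0.693147 / 31.7 = 0.02187 h⁻¹
C = C₀ · e^(−k·t) = 1.716 × e^(−0.02187 × 112)
  = 1.716 × 0.08634 = 0.1482 mg/L
(0.1482 mg/L = 0.1482 µg/mL)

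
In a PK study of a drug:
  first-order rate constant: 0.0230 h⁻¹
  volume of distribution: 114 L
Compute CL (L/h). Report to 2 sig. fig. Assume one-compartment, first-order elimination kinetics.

CL = k × Vd = 0.0230 × 114 = 2.622 L/h

2.6 L/h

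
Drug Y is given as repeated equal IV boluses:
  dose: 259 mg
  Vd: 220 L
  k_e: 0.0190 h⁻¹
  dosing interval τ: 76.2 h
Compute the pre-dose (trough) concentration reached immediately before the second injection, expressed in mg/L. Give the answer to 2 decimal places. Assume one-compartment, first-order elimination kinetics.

C₀ per dose = Dose / Vd = 259 / 220 = 1.177 mg/L
Fraction remaining after one interval: r = e^(−kτ) = e^(−0.01900 × 76.2) = 0.2351
Before dose 2, 1 dose has been given (aged 1τ).
C_trough = C₀ × r = 1.177 × 0.2351 = 0.2767 mg/L

0.28 mg/L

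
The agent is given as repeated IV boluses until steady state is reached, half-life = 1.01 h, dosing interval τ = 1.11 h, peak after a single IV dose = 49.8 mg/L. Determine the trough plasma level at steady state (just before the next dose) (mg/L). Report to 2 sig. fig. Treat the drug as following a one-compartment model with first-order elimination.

44 mg/L

k = ln2 / t½ = 0.693147 / 1.01 = 0.6863 h⁻¹
e^(−kτ) = e^(−0.6863 × 1.11) = 0.4668
Accumulation ratio R = 1 / (1 − e^(−kτ)) = 1 / (1 − 0.4668) = 1.875
Steady-state trough = C₀ × R × e^(−kτ) = 49.8 × 1.875 × 0.4668 = 43.59 mg/L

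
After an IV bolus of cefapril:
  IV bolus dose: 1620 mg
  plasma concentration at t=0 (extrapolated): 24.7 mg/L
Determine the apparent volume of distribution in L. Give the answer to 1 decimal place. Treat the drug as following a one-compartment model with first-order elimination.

Vd = Dose / C₀ = 1620 / 24.7 = 65.59 L

65.6 L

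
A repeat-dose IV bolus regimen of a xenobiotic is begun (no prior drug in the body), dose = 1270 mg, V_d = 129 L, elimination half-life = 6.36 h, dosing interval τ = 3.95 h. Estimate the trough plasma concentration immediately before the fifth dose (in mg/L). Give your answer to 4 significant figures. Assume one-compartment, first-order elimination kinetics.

C₀ per dose = Dose / Vd = 1270 / 129 = 9.845 mg/L
k = ln2 / t½ = 0.693147 / 6.36 = 0.1090 h⁻¹
Fraction remaining after one interval: r = e^(−kτ) = e^(−0.1090 × 3.95) = 0.6502
Before dose 5, 4 doses have been given (aged 1τ, 2τ, 3τ, 4τ).
C_trough = C₀ × (r + r² + … + r^4) = C₀ × r(1−r^4)/(1−r)
        = 9.845 × 0.6502 × (1 − 0.1787) / (1 − 0.6502) = 15.03 mg/L

15.03 mg/L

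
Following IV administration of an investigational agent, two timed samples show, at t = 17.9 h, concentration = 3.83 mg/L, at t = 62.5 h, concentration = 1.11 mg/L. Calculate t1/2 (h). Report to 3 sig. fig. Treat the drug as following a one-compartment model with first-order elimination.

k = ln(C₁/C₂) / (t₂ − t₁) = ln(3.83/1.11) / (62.5 − 17.9)
  = 1.239 / 44.60 = 0.02778 h⁻¹
t½ = ln2 / k = 0.693147 / 0.02778 = 24.95 h

25.0 h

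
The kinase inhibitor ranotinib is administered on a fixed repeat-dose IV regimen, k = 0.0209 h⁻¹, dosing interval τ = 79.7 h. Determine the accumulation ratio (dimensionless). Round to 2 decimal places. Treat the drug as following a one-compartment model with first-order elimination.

1.23

e^(−kτ) = e^(−0.02090 × 79.7) = 0.1891
Accumulation ratio R = 1 / (1 − e^(−kτ)) = 1 / (1 − 0.1891) = 1.233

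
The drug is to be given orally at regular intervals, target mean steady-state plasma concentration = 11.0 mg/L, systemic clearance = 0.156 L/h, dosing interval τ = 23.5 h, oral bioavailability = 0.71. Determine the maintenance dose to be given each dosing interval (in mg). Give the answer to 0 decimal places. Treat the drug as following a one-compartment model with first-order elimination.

At steady state, F × (Dose/τ) = Css × CL.
Dose = Css × CL × τ / F = 11.0 × 0.1560 × 23.5 / 0.71 = 56.80 mg

57 mg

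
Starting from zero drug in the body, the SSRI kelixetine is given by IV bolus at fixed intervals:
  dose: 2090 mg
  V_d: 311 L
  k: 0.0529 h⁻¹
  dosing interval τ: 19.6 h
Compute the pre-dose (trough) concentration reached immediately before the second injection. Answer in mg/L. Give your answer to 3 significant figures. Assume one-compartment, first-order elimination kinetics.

2.38 mg/L

C₀ per dose = Dose / Vd = 2090 / 311 = 6.720 mg/L
Fraction remaining after one interval: r = e^(−kτ) = e^(−0.05290 × 19.6) = 0.3546
Before dose 2, 1 dose has been given (aged 1τ).
C_trough = C₀ × r = 6.720 × 0.3546 = 2.383 mg/L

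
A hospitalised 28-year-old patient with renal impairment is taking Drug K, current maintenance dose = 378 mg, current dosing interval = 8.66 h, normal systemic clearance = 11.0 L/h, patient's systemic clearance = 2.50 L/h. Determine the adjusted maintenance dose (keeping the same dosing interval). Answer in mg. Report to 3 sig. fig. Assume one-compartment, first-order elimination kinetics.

85.9 mg

To keep the same average steady-state level, dosing rate must scale with clearance.
CL ratio = 2.50 / 11.0 = 0.2273
New dose (same interval) = 378 × 0.2273 = 85.92 mg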